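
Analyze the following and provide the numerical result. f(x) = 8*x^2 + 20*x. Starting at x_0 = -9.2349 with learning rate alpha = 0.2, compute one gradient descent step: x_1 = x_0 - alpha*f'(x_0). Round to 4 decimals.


We compute the gradient at x_0 and apply the update.
f'(x) = 16*x + 20
f'(-9.2349) = 16*-9.2349 + 20 = -127.7584
x_1 = -9.2349 - 0.2*-127.7584 = 16.3168


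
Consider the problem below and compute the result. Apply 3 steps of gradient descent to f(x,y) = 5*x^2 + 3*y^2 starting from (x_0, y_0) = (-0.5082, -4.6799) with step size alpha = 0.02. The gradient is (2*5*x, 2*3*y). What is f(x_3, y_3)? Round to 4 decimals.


Gradient descent on f(x,y) = 5*x^2 + 3*y^2.
Starting point: (-0.5082, -4.6799), alpha = 0.02
Step 1: grad_x = 2*5*-0.5082 = -5.082, grad_y = 2*3*-4.6799 = -28.0794
  x_1 = -0.5082 - 0.02*-5.082 = -0.4066
  y_1 = -4.6799 - 0.02*-28.0794 = -4.1183
Step 2: grad_x = 2*5*-0.4066 = -4.0656, grad_y = 2*3*-4.1183 = -24.7099
  x_2 = -0.4066 - 0.02*-4.0656 = -0.3252
  y_2 = -4.1183 - 0.02*-24.7099 = -3.6241
Step 3: grad_x = 2*5*-0.3252 = -3.2525, grad_y = 2*3*-3.6241 = -21.7447
  x_3 = -0.3252 - 0.02*-3.2525 = -0.2602
  y_3 = -3.6241 - 0.02*-21.7447 = -3.1892
f(-0.2602, -3.1892) = 5*(-0.2602)^2 + 3*(-3.1892)^2 = 30.8519


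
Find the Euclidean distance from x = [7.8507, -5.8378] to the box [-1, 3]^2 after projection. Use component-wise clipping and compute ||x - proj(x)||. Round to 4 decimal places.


Project each component onto [-1, 3].
clip(7.8507) = 3.0, clip(-5.8378) = -1.0
Projection = [3.0, -1.0]
Squared diffs: [23.5293, 23.4043]
Distance = sqrt(46.9336) = 6.8508


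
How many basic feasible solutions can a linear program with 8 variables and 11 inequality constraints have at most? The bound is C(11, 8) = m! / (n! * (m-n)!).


Each vertex corresponds to some choice of n active constraints out of m, so the number of vertices is at most C(m, n) = m! / (n!(m-n)!).
m = 11, n = 8
Numerator: 11 * 10 * 9 * 8 * 7 * 6 * 5 * 4
Denominator: 8! = 40320
C(11, 8) = 165


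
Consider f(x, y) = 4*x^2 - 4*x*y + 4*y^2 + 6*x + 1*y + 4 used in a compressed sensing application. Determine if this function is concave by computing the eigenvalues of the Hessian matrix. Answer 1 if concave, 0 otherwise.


The Hessian of f(x,y) = 4*x^2 - 4*x*y + 4*y^2 + 6*x + 1*y + 4 is:
H = [[8, -4], [-4, 8]]
Trace = 8 + 8 = 16
Determinant = 8*8 - (-4)^2 = 48
Discriminant = (16)^2 - 4*48 = 64.0
Eigenvalues: lambda_1 = 4.0, lambda_2 = 12.0
The function is not concave.

0


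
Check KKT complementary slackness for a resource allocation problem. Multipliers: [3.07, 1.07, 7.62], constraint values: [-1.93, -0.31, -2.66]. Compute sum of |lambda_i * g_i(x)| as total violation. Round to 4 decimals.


KKT complementary slackness check:
lambda_1 * g_1 = 3.07 * -1.93 = -5.9251
lambda_2 * g_2 = 1.07 * -0.31 = -0.3317
lambda_3 * g_3 = 7.62 * -2.66 = -20.2692
Total violation = 5.9251 + 0.3317 + 20.2692 = 26.526


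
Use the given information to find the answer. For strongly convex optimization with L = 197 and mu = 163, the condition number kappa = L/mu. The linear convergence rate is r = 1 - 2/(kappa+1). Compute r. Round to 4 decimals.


Step 1: Compute the condition number.
kappa = L/mu = 197/163 = 1.2086
Step 2: Compute the convergence rate.
r = 1 - 2/(kappa + 1) = 1 - 2*mu/(L + mu) = (L - mu)/(L + mu) = 34/360 = 0.0944


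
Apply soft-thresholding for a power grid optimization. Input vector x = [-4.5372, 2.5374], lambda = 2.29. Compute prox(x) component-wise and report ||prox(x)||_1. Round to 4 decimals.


Soft-thresholding with lambda = 2.29:
prox(-4.5372) = sign(-4.5372)*max(|-4.5372| - 2.29, 0) = -2.2472
prox(2.5374) = sign(2.5374)*max(|2.5374| - 2.29, 0) = 0.2474
prox(x) = [-2.2472, 0.2474]
||prox(x)||_1 = 2.2472 + 0.2474 = 2.4946


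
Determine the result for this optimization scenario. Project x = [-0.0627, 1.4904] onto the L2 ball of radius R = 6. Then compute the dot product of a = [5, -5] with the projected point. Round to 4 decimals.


Step 1: Compute ||x|| (intermediates to 6 decimals).
||x|| = sqrt((-0.0627)^2 + 1.4904^2) = 1.491718
Step 2: Project.
Since ||x|| <= R, proj = x (no scaling needed).
proj(x) = [-0.0627, 1.4904]
Step 3: Dot product.
a^T * proj(x) = 5*(-0.0627) - 5*1.4904 = -7.7655


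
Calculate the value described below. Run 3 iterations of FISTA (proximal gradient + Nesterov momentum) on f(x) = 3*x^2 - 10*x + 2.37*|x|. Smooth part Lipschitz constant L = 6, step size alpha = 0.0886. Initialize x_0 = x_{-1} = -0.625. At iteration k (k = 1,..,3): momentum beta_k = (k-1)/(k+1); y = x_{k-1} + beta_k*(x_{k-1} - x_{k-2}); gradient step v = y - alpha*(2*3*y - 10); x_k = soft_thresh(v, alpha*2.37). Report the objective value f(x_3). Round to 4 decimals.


FISTA on f(x) = 3*x^2 - 10*x + 2.37*|x|
L = 6, alpha = 0.0886
Iteration 1: beta = 0.0, y = -0.625 + 0.0*(-0.625 + 0.625) = -0.625
  grad(y) = -13.75, v = y - alpha*grad = 0.5933
  prox(v) = soft_thresh(0.5933, 0.21) = 0.3833
Iteration 2: beta = 0.3333, y = 0.3833 + 0.3333*(0.3833 + 0.625) = 0.7194
  grad(y) = -5.6839, v = y - alpha*grad = 1.2229
  prox(v) = soft_thresh(1.2229, 0.21) = 1.013
Iteration 3: beta = 0.5, y = 1.013 + 0.5*(1.013 - 0.3833) = 1.3278
  grad(y) = -2.0331, v = y - alpha*grad = 1.5079
  prox(v) = soft_thresh(1.5079, 0.21) = 1.298
f(x_3) = 3*1.298^2 - 10*1.298 + 2.37*|1.298| = -4.8493


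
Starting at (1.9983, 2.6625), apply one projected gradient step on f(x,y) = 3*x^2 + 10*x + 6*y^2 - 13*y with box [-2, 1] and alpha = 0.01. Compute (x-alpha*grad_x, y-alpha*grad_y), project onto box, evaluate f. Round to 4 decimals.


Step 1: Compute gradient at (1.9983, 2.6625).
grad_x = 2*3*1.9983 + 10 = 21.9898
grad_y = 2*6*2.6625 - 13 = 18.95
Step 2: Gradient step.
x_raw = 1.9983 - 0.01*21.9898 = 1.7784
y_raw = 2.6625 - 0.01*18.95 = 2.473
Step 3: Project onto [-2, 1].
x_proj = clip(1.7784) = 1.0
y_proj = clip(2.473) = 1.0
Step 4: Evaluate f.
f(1.0, 1.0) = 6.0


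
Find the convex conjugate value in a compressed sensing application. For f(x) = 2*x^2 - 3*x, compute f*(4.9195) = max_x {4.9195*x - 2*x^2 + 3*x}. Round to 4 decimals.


f*(y) = sup_x {y*x - a*x^2 - b*x} = sup_x {(y-b)*x - a*x^2}
FOC: (y - b) - 2a*x = 0 => x* = (y - b)/(2a)
x* = (4.9195 + 3)/(2*2) = 1.9799
f*(4.9195) = (y-b)^2/(4a) = (4.9195 + 3)^2/(4*2)
= 62.7185/8 = 7.8398


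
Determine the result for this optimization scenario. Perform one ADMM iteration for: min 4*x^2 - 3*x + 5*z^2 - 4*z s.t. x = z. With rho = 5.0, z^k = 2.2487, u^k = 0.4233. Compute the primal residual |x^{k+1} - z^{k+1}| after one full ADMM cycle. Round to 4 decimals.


ADMM iteration with rho = 5.0, z^k = 2.2487, u^k = 0.4233
Step 1: x-update.
Minimize 4*x^2 - 3*x + (5.0/2)*(x - 2.2487 + 0.4233)^2
FOC: (2*4 + 5.0)*x = 3 + 5.0*(2.2487 - 0.4233)
x^{k+1} = 0.9328
Step 2: z-update.
Minimize 5*z^2 - 4*z + (5.0/2)*(0.9328 - z + 0.4233)^2
FOC: (2*5 + 5.0)*z = 4 + 5.0*(0.9328 + 0.4233)
z^{k+1} = 0.7187
Step 3: u-update.
u^{k+1} = 0.4233 + 0.9328 - 0.7187 = 0.6374
Step 4: Primal residual = |0.9328 - 0.7187| = 0.2141


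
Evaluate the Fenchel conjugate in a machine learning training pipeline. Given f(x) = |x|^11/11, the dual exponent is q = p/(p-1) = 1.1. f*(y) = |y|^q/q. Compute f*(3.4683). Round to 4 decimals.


The conjugate exponent q satisfies 1/p + 1/q = 1.
p = 11, so q = 11/(11 - 1) = 1.1
|y|^q = 3.4683^1.1 = 3.9276
f*(3.4683) = 3.9276 / 1.1 = 3.5706


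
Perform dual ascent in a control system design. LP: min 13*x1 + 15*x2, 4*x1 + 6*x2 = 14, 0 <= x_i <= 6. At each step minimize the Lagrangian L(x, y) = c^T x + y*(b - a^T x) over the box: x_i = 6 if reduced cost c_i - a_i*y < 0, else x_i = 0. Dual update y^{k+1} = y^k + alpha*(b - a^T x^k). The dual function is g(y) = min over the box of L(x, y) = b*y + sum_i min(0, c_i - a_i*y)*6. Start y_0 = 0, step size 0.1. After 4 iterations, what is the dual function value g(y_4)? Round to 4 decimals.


Dual ascent for LP: min 13*x1 + 15*x2, 4*x1 + 6*x2 = 14, 0 <= x_i <= 6
Step 1: y^k = 0.0, reduced costs: (13.0, 15.0)
  x^k = (0.0, 0.0), subgradient = b - a^T x = 14.0
  y^{k+1} = 0.0 + 0.1*14.0 = 1.4
Step 2: y^k = 1.4, reduced costs: (7.4, 6.6)
  x^k = (0.0, 0.0), subgradient = b - a^T x = 14.0
  y^{k+1} = 1.4 + 0.1*14.0 = 2.8
Step 3: y^k = 2.8, reduced costs: (1.8, -1.8)
  x^k = (0.0, 6.0), subgradient = b - a^T x = -22.0
  y^{k+1} = 2.8 + 0.1*-22.0 = 0.6
Step 4: y^k = 0.6, reduced costs: (10.6, 11.4)
  x^k = (0.0, 0.0), subgradient = b - a^T x = 14.0
  y^{k+1} = 0.6 + 0.1*14.0 = 2.0
Dual objective at y_4 = 2.0: reduced costs (5.0, 3.0), box minimizer x = (0.0, 0.0)
g(y_4) = b*y + (c1 - a1*y)*x1 + (c2 - a2*y)*x2 = 14*2.0 + 5.0*0.0 + 3.0*0.0 = 28.0 + 0.0 + 0.0 = 28.0


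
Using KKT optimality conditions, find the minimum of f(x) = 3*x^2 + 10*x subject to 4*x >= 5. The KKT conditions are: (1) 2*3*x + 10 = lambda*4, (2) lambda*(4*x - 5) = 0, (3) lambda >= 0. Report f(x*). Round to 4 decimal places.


Step 1: Try lambda = 0 (constraint inactive).
x_unc = -10/(2*3) = -1.6667
Check: 4*-1.6667 = -6.6668 < 5 -- violated!
Step 2: Constraint must be active: 4*x = 5
x* = 5/4 = 1.25
lambda = (2*3*1.25 + 10)/4 = 4.375
Step 3: Compute optimal value.
f(x*) = 3*1.25^2 + 10*1.25 = 17.1875


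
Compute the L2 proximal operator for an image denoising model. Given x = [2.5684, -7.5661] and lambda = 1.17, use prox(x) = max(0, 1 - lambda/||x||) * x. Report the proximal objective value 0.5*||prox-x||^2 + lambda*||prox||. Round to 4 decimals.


Step 1: Compute ||x||.
||x|| = 7.9902
Step 2: Compute scaling factor.
scale = max(0, 1 - 1.17/7.9902) = 0.8536
Step 3: prox(x) = [2.1923, -6.4582]
||prox(x)|| = 6.8202
Step 4: Proximal objective.
0.5*||prox-x||^2 = 0.6845
lambda*||prox|| = 7.9796
Total = 8.664


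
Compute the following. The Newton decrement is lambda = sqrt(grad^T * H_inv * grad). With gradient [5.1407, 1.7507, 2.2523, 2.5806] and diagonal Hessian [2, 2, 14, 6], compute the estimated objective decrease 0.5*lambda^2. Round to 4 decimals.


Step 1: H is diagonal, so H^(-1) * g = [2.5704, 0.8754, 0.1609, 0.4301].
Step 2: g^T H^(-1) g = sum_i g_i^2 / H_ii
  = (5.1407)^2/2 + (1.7507)^2/2 + (2.2523)^2/14 + (2.5806)^2/6
  = 13.2134 + 1.5325 + 0.3623 + 1.1099 = 16.2181
Step 3: Objective decrease = 0.5 * g^T H^(-1) g = 8.1091


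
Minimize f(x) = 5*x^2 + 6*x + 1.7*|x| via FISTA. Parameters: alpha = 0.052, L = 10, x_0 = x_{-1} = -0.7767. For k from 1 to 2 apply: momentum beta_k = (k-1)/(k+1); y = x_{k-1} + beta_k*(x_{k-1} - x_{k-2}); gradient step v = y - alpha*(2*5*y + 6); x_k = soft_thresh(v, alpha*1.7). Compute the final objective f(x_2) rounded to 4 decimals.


FISTA on f(x) = 5*x^2 + 6*x + 1.7*|x|
L = 10, alpha = 0.052
Iteration 1: beta = 0.0, y = -0.7767 + 0.0*(-0.7767 + 0.7767) = -0.7767
  grad(y) = -1.767, v = y - alpha*grad = -0.6848
  prox(v) = soft_thresh(-0.6848, 0.0884) = -0.5964
Iteration 2: beta = 0.3333, y = -0.5964 + 0.3333*(-0.5964 + 0.7767) = -0.5363
  grad(y) = 0.6368, v = y - alpha*grad = -0.5694
  prox(v) = soft_thresh(-0.5694, 0.0884) = -0.481
f(x_2) = 5*(-0.481)^2 + 6*(-0.481) + 1.7*|-0.481| = -0.9115


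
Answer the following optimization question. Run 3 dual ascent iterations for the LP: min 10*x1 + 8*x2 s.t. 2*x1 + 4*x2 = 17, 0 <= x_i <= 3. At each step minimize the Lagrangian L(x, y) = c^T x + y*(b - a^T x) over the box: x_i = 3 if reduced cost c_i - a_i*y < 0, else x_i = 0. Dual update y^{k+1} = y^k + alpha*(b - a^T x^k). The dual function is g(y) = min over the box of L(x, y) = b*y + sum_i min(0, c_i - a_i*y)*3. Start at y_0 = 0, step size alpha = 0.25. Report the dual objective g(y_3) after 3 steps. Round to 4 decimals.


Dual ascent for LP: min 10*x1 + 8*x2, 2*x1 + 4*x2 = 17, 0 <= x_i <= 3
Step 1: y^k = 0.0, reduced costs: (10.0, 8.0)
  x^k = (0.0, 0.0), subgradient = b - a^T x = 17.0
  y^{k+1} = 0.0 + 0.25*17.0 = 4.25
Step 2: y^k = 4.25, reduced costs: (1.5, -9.0)
  x^k = (0.0, 3.0), subgradient = b - a^T x = 5.0
  y^{k+1} = 4.25 + 0.25*5.0 = 5.5
Step 3: y^k = 5.5, reduced costs: (-1.0, -14.0)
  x^k = (3.0, 3.0), subgradient = b - a^T x = -1.0
  y^{k+1} = 5.5 + 0.25*-1.0 = 5.25
Dual objective at y_3 = 5.25: reduced costs (-0.5, -13.0), box minimizer x = (3.0, 3.0)
g(y_3) = b*y + (c1 - a1*y)*x1 + (c2 - a2*y)*x2 = 17*5.25 + (-0.5)*3.0 + (-13.0)*3.0 = 89.25 - 1.5 - 39.0 = 48.75


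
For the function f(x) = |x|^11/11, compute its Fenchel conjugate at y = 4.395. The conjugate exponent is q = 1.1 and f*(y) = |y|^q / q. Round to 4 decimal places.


The conjugate exponent q satisfies 1/p + 1/q = 1.
p = 11, so q = 11/(11 - 1) = 1.1
|y|^q = 4.395^1.1 = 5.0963
f*(4.395) = 5.0963 / 1.1 = 4.633


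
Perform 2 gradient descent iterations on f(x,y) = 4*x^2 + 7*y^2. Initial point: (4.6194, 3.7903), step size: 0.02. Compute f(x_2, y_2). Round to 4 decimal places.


Gradient descent on f(x,y) = 4*x^2 + 7*y^2.
Starting point: (4.6194, 3.7903), alpha = 0.02
Step 1: grad_x = 2*4*4.6194 = 36.9552, grad_y = 2*7*3.7903 = 53.0642
  x_1 = 4.6194 - 0.02*36.9552 = 3.8803
  y_1 = 3.7903 - 0.02*53.0642 = 2.729
Step 2: grad_x = 2*4*3.8803 = 31.0424, grad_y = 2*7*2.729 = 38.2062
  x_2 = 3.8803 - 0.02*31.0424 = 3.2594
  y_2 = 2.729 - 0.02*38.2062 = 1.9649
f(3.2594, 1.9649) = 4*3.2594^2 + 7*1.9649^2 = 69.5216


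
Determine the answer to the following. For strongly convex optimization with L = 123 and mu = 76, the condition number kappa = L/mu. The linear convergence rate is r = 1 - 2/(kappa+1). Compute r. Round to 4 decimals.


Step 1: Compute the condition number.
kappa = L/mu = 123/76 = 1.6184
Step 2: Compute the convergence rate.
r = 1 - 2/(kappa + 1) = 1 - 2*mu/(L + mu) = (L - mu)/(L + mu) = 47/199 = 0.2362


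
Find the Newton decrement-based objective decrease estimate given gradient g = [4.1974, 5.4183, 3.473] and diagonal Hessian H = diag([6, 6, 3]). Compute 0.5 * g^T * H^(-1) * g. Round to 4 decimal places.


Step 1: H is diagonal, so H^(-1) * g = [0.6996, 0.9031, 1.1577].
Step 2: g^T H^(-1) g = sum_i g_i^2 / H_ii
  = (4.1974)^2/6 + (5.4183)^2/6 + (3.473)^2/3
  = 2.9364 + 4.893 + 4.0206 = 11.8499
Step 3: Objective decrease = 0.5 * g^T H^(-1) g = 5.925


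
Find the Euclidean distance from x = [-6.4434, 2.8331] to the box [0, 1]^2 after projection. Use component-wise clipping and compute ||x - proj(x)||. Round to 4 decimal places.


Project each component onto [0, 1].
clip(-6.4434) = 0.0, clip(2.8331) = 1.0
Projection = [0.0, 1.0]
Squared diffs: [41.5174, 3.3603]
Distance = sqrt(44.8777) = 6.6991


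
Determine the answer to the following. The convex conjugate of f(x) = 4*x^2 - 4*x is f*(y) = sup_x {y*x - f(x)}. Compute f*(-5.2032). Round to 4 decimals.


f*(y) = sup_x {y*x - a*x^2 - b*x} = sup_x {(y-b)*x - a*x^2}
FOC: (y - b) - 2a*x = 0 => x* = (y - b)/(2a)
x* = (-5.2032 + 4)/(2*4) = -0.1504
f*(-5.2032) = (y-b)^2/(4a) = (-5.2032 + 4)^2/(4*4)
= 1.4477/16 = 0.0905


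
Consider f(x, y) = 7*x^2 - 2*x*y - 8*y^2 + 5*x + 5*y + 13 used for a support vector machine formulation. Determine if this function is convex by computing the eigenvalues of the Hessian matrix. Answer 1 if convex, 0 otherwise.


The Hessian of f(x,y) = 7*x^2 - 2*x*y - 8*y^2 + 5*x + 5*y + 13 is:
H = [[14, -2], [-2, -16]]
Trace = 14 - 16 = -2
Determinant = 14*-16 - (-2)^2 = -228
Discriminant = (-2)^2 - 4*-228 = 916.0
Eigenvalues: lambda_1 = -16.1327, lambda_2 = 14.1327
The function is not convex.

0


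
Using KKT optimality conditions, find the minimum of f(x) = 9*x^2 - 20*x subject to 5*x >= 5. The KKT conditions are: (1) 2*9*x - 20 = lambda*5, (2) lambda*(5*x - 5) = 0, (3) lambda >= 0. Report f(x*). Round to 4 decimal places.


Step 1: Try lambda = 0 (constraint inactive).
Stationarity: 2*9*x - 20 = 0
x* = 20/(2*9) = 10/9 = 1.1111 (rounded; the exact value 10/9 is used below)
Check constraint: 5*1.1111 = 5.5555 >= 5 -- satisfied.
Step 2: Compute optimal value.
f(x*) = 9*(10/9)^2 - 20*(10/9) = -11.1111


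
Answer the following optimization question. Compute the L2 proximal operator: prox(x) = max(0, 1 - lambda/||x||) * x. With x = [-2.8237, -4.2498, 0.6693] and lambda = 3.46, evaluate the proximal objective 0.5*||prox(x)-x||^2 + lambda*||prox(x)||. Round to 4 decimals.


Step 1: Compute ||x||.
||x|| = 5.1461
Step 2: Compute scaling factor.
scale = max(0, 1 - 3.46/5.1461) = 0.3276
Step 3: prox(x) = [-0.9252, -1.3924, 0.2193]
||prox(x)|| = 1.6861
Step 4: Proximal objective.
0.5*||prox-x||^2 = 5.9858
lambda*||prox|| = 5.8339
Total = 11.8196


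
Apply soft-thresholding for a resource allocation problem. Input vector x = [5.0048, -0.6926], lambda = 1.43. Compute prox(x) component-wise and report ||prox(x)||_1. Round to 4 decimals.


Soft-thresholding with lambda = 1.43:
prox(5.0048) = sign(5.0048)*max(|5.0048| - 1.43, 0) = 3.5748
prox(-0.6926) = sign(-0.6926)*max(|-0.6926| - 1.43, 0) = 0.0
prox(x) = [3.5748, 0.0]
||prox(x)||_1 = 3.5748 + 0.0 = 3.5748


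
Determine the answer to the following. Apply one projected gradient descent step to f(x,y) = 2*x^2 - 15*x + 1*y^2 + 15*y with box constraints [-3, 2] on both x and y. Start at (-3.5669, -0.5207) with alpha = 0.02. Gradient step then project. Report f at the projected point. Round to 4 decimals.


Step 1: Compute gradient at (-3.5669, -0.5207).
grad_x = 2*2*-3.5669 - 15 = -29.2676
grad_y = 2*1*-0.5207 + 15 = 13.9586
Step 2: Gradient step.
x_raw = -3.5669 - 0.02*-29.2676 = -2.9815
y_raw = -0.5207 - 0.02*13.9586 = -0.7999
Step 3: Project onto [-3, 2].
x_proj = clip(-2.9815) = -2.9815
y_proj = clip(-0.7999) = -0.7999
Step 4: Evaluate f.
f(-2.9815, -0.7999) = 51.1442


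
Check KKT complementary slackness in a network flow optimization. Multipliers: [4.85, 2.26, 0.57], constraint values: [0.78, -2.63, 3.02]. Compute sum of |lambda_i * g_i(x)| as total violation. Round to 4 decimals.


KKT complementary slackness check:
lambda_1 * g_1 = 4.85 * 0.78 = 3.783
lambda_2 * g_2 = 2.26 * -2.63 = -5.9438
lambda_3 * g_3 = 0.57 * 3.02 = 1.7214
Total violation = 3.783 + 5.9438 + 1.7214 = 11.4482


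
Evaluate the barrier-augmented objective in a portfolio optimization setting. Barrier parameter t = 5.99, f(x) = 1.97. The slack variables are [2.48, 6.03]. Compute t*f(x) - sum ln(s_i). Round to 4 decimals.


Step 1: Compute log-barrier.
ln values: [0.9083, 1.7967]
phi = -(0.9083 + 1.7967) = -2.705
Step 2: Compute augmented objective.
t*f(x) = 5.99*1.97 = 11.8003
Total = 11.8003 - 2.705 = 9.0953


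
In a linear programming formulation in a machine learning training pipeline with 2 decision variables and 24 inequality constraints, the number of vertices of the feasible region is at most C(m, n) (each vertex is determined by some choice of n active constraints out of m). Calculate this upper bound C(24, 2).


Each vertex corresponds to some choice of n active constraints out of m, so the number of vertices is at most C(m, n) = m! / (n!(m-n)!).
m = 24, n = 2
Numerator: 24 * 23
Denominator: 2! = 2
C(24, 2) = 276


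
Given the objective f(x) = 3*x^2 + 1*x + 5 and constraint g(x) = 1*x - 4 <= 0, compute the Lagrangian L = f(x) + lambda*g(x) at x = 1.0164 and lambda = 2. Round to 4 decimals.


Step 1: Evaluate f(x).
f(1.0164) = 3*1.0164^2 + 1*1.0164 + 5 = 9.1156
Step 2: Evaluate g(x).
g(1.0164) = 1*1.0164 - 4 = -2.9836
Step 3: Compute Lagrangian.
L = 9.1156 + 2*-2.9836 = 3.1484


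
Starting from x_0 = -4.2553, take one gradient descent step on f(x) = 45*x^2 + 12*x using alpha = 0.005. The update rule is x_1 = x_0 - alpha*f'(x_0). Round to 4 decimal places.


We compute the gradient at x_0 and apply the update.
f'(x) = 90*x + 12
f'(-4.2553) = 90*-4.2553 + 12 = -370.977
x_1 = -4.2553 - 0.005*-370.977 = -2.4004


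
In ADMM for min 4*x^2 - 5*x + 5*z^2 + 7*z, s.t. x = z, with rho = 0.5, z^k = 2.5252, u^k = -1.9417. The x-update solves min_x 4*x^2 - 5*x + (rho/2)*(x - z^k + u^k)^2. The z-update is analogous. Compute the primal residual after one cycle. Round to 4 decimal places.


ADMM iteration with rho = 0.5, z^k = 2.5252, u^k = -1.9417
Step 1: x-update.
Minimize 4*x^2 - 5*x + (0.5/2)*(x - 2.5252 - 1.9417)^2
FOC: (2*4 + 0.5)*x = 5 + 0.5*(2.5252 + 1.9417)
x^{k+1} = 0.851
Step 2: z-update.
Minimize 5*z^2 + 7*z + (0.5/2)*(0.851 - z - 1.9417)^2
FOC: (2*5 + 0.5)*z = -7 + 0.5*(0.851 - 1.9417)
z^{k+1} = -0.7186
Step 3: u-update.
u^{k+1} = -1.9417 + 0.851 + 0.7186 = -0.3721
Step 4: Primal residual = |0.851 + 0.7186| = 1.5696


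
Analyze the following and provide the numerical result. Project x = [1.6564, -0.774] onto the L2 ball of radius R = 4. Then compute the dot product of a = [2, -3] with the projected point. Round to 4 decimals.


Step 1: Compute ||x|| (intermediates to 6 decimals).
||x|| = sqrt(1.6564^2 + (-0.774)^2) = 1.828315
Step 2: Project.
Since ||x|| <= R, proj = x (no scaling needed).
proj(x) = [1.6564, -0.774]
Step 3: Dot product.
a^T * proj(x) = 2*1.6564 - 3*(-0.774) = 5.6348


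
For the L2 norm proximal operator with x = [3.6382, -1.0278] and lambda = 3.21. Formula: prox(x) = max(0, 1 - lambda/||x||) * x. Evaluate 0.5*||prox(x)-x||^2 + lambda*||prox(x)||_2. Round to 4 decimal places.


Step 1: Compute ||x||.
||x|| = 3.7806
Step 2: Compute scaling factor.
scale = max(0, 1 - 3.21/3.7806) = 0.1509
Step 3: prox(x) = [0.5491, -0.1551]
||prox(x)|| = 0.5706
Step 4: Proximal objective.
0.5*||prox-x||^2 = 5.1521
lambda*||prox|| = 1.8316
Total = 6.9836


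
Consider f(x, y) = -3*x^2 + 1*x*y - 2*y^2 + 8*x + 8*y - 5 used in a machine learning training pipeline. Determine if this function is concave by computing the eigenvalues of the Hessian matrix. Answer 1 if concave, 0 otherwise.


The Hessian of f(x,y) = -3*x^2 + 1*x*y - 2*y^2 + 8*x + 8*y - 5 is:
H = [[-6, 1], [1, -4]]
Trace = -6 - 4 = -10
Determinant = -6*-4 - (1)^2 = 23
Discriminant = (-10)^2 - 4*23 = 8.0
Eigenvalues: lambda_1 = -6.4142, lambda_2 = -3.5858
The function is concave.

1


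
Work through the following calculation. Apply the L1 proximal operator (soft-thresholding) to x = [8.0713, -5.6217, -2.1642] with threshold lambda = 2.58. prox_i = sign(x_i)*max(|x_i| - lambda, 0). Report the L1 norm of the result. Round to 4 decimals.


Soft-thresholding with lambda = 2.58:
prox(8.0713) = sign(8.0713)*max(|8.0713| - 2.58, 0) = 5.4913
prox(-5.6217) = sign(-5.6217)*max(|-5.6217| - 2.58, 0) = -3.0417
prox(-2.1642) = sign(-2.1642)*max(|-2.1642| - 2.58, 0) = 0.0
prox(x) = [5.4913, -3.0417, 0.0]
||prox(x)||_1 = 5.4913 + 3.0417 + 0.0 = 8.533


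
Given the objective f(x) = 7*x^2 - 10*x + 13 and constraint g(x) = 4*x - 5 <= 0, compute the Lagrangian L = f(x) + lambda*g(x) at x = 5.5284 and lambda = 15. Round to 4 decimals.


Step 1: Evaluate f(x).
f(5.5284) = 7*5.5284^2 - 10*5.5284 + 13 = 171.6584
Step 2: Evaluate g(x).
g(5.5284) = 4*5.5284 - 5 = 17.1136
Step 3: Compute Lagrangian.
L = 171.6584 + 15*17.1136 = 428.3624


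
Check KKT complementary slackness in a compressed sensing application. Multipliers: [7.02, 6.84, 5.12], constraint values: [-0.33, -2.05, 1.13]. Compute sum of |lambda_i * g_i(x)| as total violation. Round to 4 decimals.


KKT complementary slackness check:
lambda_1 * g_1 = 7.02 * -0.33 = -2.3166
lambda_2 * g_2 = 6.84 * -2.05 = -14.022
lambda_3 * g_3 = 5.12 * 1.13 = 5.7856
Total violation = 2.3166 + 14.022 + 5.7856 = 22.1242


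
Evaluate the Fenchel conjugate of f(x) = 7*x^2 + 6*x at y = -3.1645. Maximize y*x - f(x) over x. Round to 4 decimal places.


f*(y) = sup_x {y*x - a*x^2 - b*x} = sup_x {(y-b)*x - a*x^2}
FOC: (y - b) - 2a*x = 0 => x* = (y - b)/(2a)
x* = (-3.1645 - 6)/(2*7) = -0.6546
f*(-3.1645) = (y-b)^2/(4a) = (-3.1645 - 6)^2/(4*7)
= 83.9881/28 = 2.9996


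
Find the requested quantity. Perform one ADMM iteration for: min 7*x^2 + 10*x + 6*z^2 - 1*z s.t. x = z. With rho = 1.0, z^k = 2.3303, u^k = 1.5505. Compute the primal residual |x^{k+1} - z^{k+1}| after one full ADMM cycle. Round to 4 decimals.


ADMM iteration with rho = 1.0, z^k = 2.3303, u^k = 1.5505
Step 1: x-update.
Minimize 7*x^2 + 10*x + (1.0/2)*(x - 2.3303 + 1.5505)^2
FOC: (2*7 + 1.0)*x = -10 + 1.0*(2.3303 - 1.5505)
x^{k+1} = -0.6147
Step 2: z-update.
Minimize 6*z^2 - 1*z + (1.0/2)*(-0.6147 - z + 1.5505)^2
FOC: (2*6 + 1.0)*z = 1 + 1.0*(-0.6147 + 1.5505)
z^{k+1} = 0.1489
Step 3: u-update.
u^{k+1} = 1.5505 - 0.6147 - 0.1489 = 0.7869
Step 4: Primal residual = |-0.6147 - 0.1489| = 0.7636


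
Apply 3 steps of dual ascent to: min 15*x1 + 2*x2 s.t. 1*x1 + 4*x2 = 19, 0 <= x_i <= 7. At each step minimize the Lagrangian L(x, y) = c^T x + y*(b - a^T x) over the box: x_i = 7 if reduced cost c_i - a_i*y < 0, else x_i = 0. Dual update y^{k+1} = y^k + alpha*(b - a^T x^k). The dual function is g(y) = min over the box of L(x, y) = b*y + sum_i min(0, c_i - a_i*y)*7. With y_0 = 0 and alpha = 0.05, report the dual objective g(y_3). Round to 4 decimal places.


Dual ascent for LP: min 15*x1 + 2*x2, 1*x1 + 4*x2 = 19, 0 <= x_i <= 7
Step 1: y^k = 0.0, reduced costs: (15.0, 2.0)
  x^k = (0.0, 0.0), subgradient = b - a^T x = 19.0
  y^{k+1} = 0.0 + 0.05*19.0 = 0.95
Step 2: y^k = 0.95, reduced costs: (14.05, -1.8)
  x^k = (0.0, 7.0), subgradient = b - a^T x = -9.0
  y^{k+1} = 0.95 + 0.05*-9.0 = 0.5
Step 3: y^k = 0.5, reduced costs: (14.5, 0.0)
  x^k = (0.0, 0.0), subgradient = b - a^T x = 19.0
  y^{k+1} = 0.5 + 0.05*19.0 = 1.45
Dual objective at y_3 = 1.45: reduced costs (13.55, -3.8), box minimizer x = (0.0, 7.0)
g(y_3) = b*y + (c1 - a1*y)*x1 + (c2 - a2*y)*x2 = 19*1.45 + 13.55*0.0 + (-3.8)*7.0 = 27.55 + 0.0 - 26.6 = 0.95


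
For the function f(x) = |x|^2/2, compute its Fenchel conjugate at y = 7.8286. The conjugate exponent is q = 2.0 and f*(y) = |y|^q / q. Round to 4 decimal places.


The conjugate exponent q satisfies 1/p + 1/q = 1.
p = 2, so q = 2/(2 - 1) = 2.0
|y|^q = 7.8286^2.0 = 61.287
f*(7.8286) = 61.287 / 2.0 = 30.6435


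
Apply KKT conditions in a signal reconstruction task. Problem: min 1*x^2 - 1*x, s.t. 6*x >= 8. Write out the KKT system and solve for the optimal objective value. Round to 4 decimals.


Step 1: Try lambda = 0 (constraint inactive).
x_unc = 1/(2*1) = 0.5
Check: 6*0.5 = 3.0 < 8 -- violated!
Step 2: Constraint must be active: 6*x = 8
x* = 8/6 = 4/3 = 1.3333 (rounded; the exact value 4/3 is used below)
lambda = (2*1*(4/3) - 1)/6 = 0.2778
Step 3: Compute optimal value.
f(x*) = 1*(4/3)^2 - 1*(4/3) = 0.4444


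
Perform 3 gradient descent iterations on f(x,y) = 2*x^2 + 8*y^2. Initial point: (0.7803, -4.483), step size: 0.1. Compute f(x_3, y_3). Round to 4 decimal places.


Gradient descent on f(x,y) = 2*x^2 + 8*y^2.
Starting point: (0.7803, -4.483), alpha = 0.1
Step 1: grad_x = 2*2*0.7803 = 3.1212, grad_y = 2*8*-4.483 = -71.728
  x_1 = 0.7803 - 0.1*3.1212 = 0.4682
  y_1 = -4.483 - 0.1*-71.728 = 2.6898
Step 2: grad_x = 2*2*0.4682 = 1.8727, grad_y = 2*8*2.6898 = 43.0368
  x_2 = 0.4682 - 0.1*1.8727 = 0.2809
  y_2 = 2.6898 - 0.1*43.0368 = -1.6139
Step 3: grad_x = 2*2*0.2809 = 1.1236, grad_y = 2*8*-1.6139 = -25.8221
  x_3 = 0.2809 - 0.1*1.1236 = 0.1685
  y_3 = -1.6139 - 0.1*-25.8221 = 0.9683
f(0.1685, 0.9683) = 2*0.1685^2 + 8*0.9683^2 = 7.5581


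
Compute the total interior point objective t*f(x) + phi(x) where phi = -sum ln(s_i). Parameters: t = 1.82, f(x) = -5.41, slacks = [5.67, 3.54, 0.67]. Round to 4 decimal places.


Step 1: Compute log-barrier.
ln values: [1.7352, 1.2641, -0.4005]
phi = -(1.7352 + 1.2641 - 0.4005) = -2.5988
Step 2: Compute augmented objective.
t*f(x) = 1.82*-5.41 = -9.8462
Total = -9.8462 - 2.5988 = -12.445


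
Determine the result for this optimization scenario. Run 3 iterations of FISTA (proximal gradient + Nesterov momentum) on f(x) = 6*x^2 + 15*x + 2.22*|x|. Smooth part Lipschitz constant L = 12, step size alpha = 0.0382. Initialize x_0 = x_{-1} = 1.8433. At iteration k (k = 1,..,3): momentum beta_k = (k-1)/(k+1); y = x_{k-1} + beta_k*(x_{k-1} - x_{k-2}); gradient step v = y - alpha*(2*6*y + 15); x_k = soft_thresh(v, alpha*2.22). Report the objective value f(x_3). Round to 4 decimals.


FISTA on f(x) = 6*x^2 + 15*x + 2.22*|x|
L = 12, alpha = 0.0382
Iteration 1: beta = 0.0, y = 1.8433 + 0.0*(1.8433 - 1.8433) = 1.8433
  grad(y) = 37.1196, v = y - alpha*grad = 0.4253
  prox(v) = soft_thresh(0.4253, 0.0848) = 0.3405
Iteration 2: beta = 0.3333, y = 0.3405 + 0.3333*(0.3405 - 1.8433) = -0.1604
  grad(y) = 13.0752, v = y - alpha*grad = -0.6599
  prox(v) = soft_thresh(-0.6599, 0.0848) = -0.5751
Iteration 3: beta = 0.5, y = -0.5751 + 0.5*(-0.5751 - 0.3405) = -1.0329
  grad(y) = 2.6056, v = y - alpha*grad = -1.1324
  prox(v) = soft_thresh(-1.1324, 0.0848) = -1.0476
f(x_3) = 6*(-1.0476)^2 + 15*(-1.0476) + 2.22*|-1.0476| = -6.8035


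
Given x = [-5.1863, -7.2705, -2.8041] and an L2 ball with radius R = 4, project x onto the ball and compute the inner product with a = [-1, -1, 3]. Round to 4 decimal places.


Step 1: Compute ||x|| (intermediates to 6 decimals).
||x|| = sqrt((-5.1863)^2 + (-7.2705)^2 + (-2.8041)^2) = 9.360601
Step 2: Project.
Since ||x|| > R, scale = R/||x|| = 4/9.360601 = 0.427323, proj(x) = scale * x
proj(x) = [-2.216225, -3.106852, -1.198256]
Step 3: Dot product.
a^T * proj(x) = -1*(-2.216225) - 1*(-3.106852) + 3*(-1.198256) = 1.7283


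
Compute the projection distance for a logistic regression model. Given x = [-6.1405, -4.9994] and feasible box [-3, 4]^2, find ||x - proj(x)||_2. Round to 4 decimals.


Project each component onto [-3, 4].
clip(-6.1405) = -3.0, clip(-4.9994) = -3.0
Projection = [-3.0, -3.0]
Squared diffs: [9.8627, 3.9976]
Distance = sqrt(13.8603) = 3.7229


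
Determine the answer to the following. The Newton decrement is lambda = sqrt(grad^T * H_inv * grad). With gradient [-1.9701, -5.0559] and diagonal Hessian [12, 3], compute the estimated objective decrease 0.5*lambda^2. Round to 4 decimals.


Step 1: H is diagonal, so H^(-1) * g = [-0.1642, -1.6853].
Step 2: g^T H^(-1) g = sum_i g_i^2 / H_ii
  = (-1.9701)^2/12 + (-5.0559)^2/3
  = 0.3234 + 8.5207 = 8.8441
Step 3: Objective decrease = 0.5 * g^T H^(-1) g = 4.4221


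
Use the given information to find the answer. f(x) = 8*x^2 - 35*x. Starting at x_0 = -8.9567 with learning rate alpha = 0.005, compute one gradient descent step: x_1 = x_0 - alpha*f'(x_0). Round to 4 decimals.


We compute the gradient at x_0 and apply the update.
f'(x) = 16*x - 35
f'(-8.9567) = 16*-8.9567 - 35 = -178.3072
x_1 = -8.9567 - 0.005*-178.3072 = -8.0652


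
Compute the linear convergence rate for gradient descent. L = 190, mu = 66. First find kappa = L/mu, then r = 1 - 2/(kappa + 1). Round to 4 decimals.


Step 1: Compute the condition number.
kappa = L/mu = 190/66 = 2.8788
Step 2: Compute the convergence rate.
r = 1 - 2/(kappa + 1) = 1 - 2*mu/(L + mu) = (L - mu)/(L + mu) = 124/256 = 0.4844


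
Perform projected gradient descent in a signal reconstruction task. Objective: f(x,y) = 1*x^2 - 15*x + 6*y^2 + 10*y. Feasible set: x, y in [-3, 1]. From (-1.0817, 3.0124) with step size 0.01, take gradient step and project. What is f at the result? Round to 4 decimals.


Step 1: Compute gradient at (-1.0817, 3.0124).
grad_x = 2*1*-1.0817 - 15 = -17.1634
grad_y = 2*6*3.0124 + 10 = 46.1488
Step 2: Gradient step.
x_raw = -1.0817 - 0.01*-17.1634 = -0.9101
y_raw = 3.0124 - 0.01*46.1488 = 2.5509
Step 3: Project onto [-3, 1].
x_proj = clip(-0.9101) = -0.9101
y_proj = clip(2.5509) = 1.0
Step 4: Evaluate f.
f(-0.9101, 1.0) = 30.4792


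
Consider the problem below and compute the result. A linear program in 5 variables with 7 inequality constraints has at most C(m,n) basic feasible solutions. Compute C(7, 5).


Each vertex corresponds to some choice of n active constraints out of m, so the number of vertices is at most C(m, n) = m! / (n!(m-n)!).
m = 7, n = 5
Numerator: 7 * 6 * 5 * 4 * 3
Denominator: 5! = 120
C(7, 5) = 21


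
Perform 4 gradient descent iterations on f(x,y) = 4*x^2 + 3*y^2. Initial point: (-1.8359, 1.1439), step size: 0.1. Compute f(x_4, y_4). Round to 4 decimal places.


Gradient descent on f(x,y) = 4*x^2 + 3*y^2.
Starting point: (-1.8359, 1.1439), alpha = 0.1
Step 1: grad_x = 2*4*-1.8359 = -14.6872, grad_y = 2*3*1.1439 = 6.8634
  x_1 = -1.8359 - 0.1*-14.6872 = -0.3672
  y_1 = 1.1439 - 0.1*6.8634 = 0.4576
Step 2: grad_x = 2*4*-0.3672 = -2.9374, grad_y = 2*3*0.4576 = 2.7454
  x_2 = -0.3672 - 0.1*-2.9374 = -0.0734
  y_2 = 0.4576 - 0.1*2.7454 = 0.183
Step 3: grad_x = 2*4*-0.0734 = -0.5875, grad_y = 2*3*0.183 = 1.0981
  x_3 = -0.0734 - 0.1*-0.5875 = -0.0147
  y_3 = 0.183 - 0.1*1.0981 = 0.0732
Step 4: grad_x = 2*4*-0.0147 = -0.1175, grad_y = 2*3*0.0732 = 0.4393
  x_4 = -0.0147 - 0.1*-0.1175 = -0.0029
  y_4 = 0.0732 - 0.1*0.4393 = 0.0293
f(-0.0029, 0.0293) = 4*(-0.0029)^2 + 3*0.0293^2 = 0.0026


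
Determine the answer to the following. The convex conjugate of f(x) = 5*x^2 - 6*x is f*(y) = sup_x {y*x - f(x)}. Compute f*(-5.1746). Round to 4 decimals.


f*(y) = sup_x {y*x - a*x^2 - b*x} = sup_x {(y-b)*x - a*x^2}
FOC: (y - b) - 2a*x = 0 => x* = (y - b)/(2a)
x* = (-5.1746 + 6)/(2*5) = 0.0825
f*(-5.1746) = (y-b)^2/(4a) = (-5.1746 + 6)^2/(4*5)
= 0.6813/20 = 0.0341


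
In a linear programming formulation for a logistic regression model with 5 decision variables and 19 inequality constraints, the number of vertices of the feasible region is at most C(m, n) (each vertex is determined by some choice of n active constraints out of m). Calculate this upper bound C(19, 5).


Each vertex corresponds to some choice of n active constraints out of m, so the number of vertices is at most C(m, n) = m! / (n!(m-n)!).
m = 19, n = 5
Numerator: 19 * 18 * 17 * 16 * 15
Denominator: 5! = 120
C(19, 5) = 11628


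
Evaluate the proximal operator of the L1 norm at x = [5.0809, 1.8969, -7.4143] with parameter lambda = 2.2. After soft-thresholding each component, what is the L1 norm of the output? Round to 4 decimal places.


Soft-thresholding with lambda = 2.2:
prox(5.0809) = sign(5.0809)*max(|5.0809| - 2.2, 0) = 2.8809
prox(1.8969) = sign(1.8969)*max(|1.8969| - 2.2, 0) = 0.0
prox(-7.4143) = sign(-7.4143)*max(|-7.4143| - 2.2, 0) = -5.2143
prox(x) = [2.8809, 0.0, -5.2143]
||prox(x)||_1 = 2.8809 + 0.0 + 5.2143 = 8.0952


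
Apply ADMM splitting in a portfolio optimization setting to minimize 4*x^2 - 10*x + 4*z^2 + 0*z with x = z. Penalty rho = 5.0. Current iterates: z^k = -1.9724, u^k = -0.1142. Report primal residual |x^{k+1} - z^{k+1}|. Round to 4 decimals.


ADMM iteration with rho = 5.0, z^k = -1.9724, u^k = -0.1142
Step 1: x-update.
Minimize 4*x^2 - 10*x + (5.0/2)*(x + 1.9724 - 0.1142)^2
FOC: (2*4 + 5.0)*x = 10 + 5.0*(-1.9724 + 0.1142)
x^{k+1} = 0.0545
Step 2: z-update.
Minimize 4*z^2 + 0*z + (5.0/2)*(0.0545 - z - 0.1142)^2
FOC: (2*4 + 5.0)*z = 0 + 5.0*(0.0545 - 0.1142)
z^{k+1} = -0.0229
Step 3: u-update.
u^{k+1} = -0.1142 + 0.0545 + 0.0229 = -0.0367
Step 4: Primal residual = |0.0545 + 0.0229| = 0.0775


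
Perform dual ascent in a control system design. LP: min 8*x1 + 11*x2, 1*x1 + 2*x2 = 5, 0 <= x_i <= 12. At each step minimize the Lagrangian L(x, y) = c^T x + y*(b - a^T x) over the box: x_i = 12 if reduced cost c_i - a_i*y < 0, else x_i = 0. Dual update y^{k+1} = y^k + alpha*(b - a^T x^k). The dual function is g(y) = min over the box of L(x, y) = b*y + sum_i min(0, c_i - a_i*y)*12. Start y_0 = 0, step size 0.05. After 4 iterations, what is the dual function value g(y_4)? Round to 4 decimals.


Dual ascent for LP: min 8*x1 + 11*x2, 1*x1 + 2*x2 = 5, 0 <= x_i <= 12
Step 1: y^k = 0.0, reduced costs: (8.0, 11.0)
  x^k = (0.0, 0.0), subgradient = b - a^T x = 5.0
  y^{k+1} = 0.0 + 0.05*5.0 = 0.25
Step 2: y^k = 0.25, reduced costs: (7.75, 10.5)
  x^k = (0.0, 0.0), subgradient = b - a^T x = 5.0
  y^{k+1} = 0.25 + 0.05*5.0 = 0.5
Step 3: y^k = 0.5, reduced costs: (7.5, 10.0)
  x^k = (0.0, 0.0), subgradient = b - a^T x = 5.0
  y^{k+1} = 0.5 + 0.05*5.0 = 0.75
Step 4: y^k = 0.75, reduced costs: (7.25, 9.5)
  x^k = (0.0, 0.0), subgradient = b - a^T x = 5.0
  y^{k+1} = 0.75 + 0.05*5.0 = 1.0
Dual objective at y_4 = 1.0: reduced costs (7.0, 9.0), box minimizer x = (0.0, 0.0)
g(y_4) = b*y + (c1 - a1*y)*x1 + (c2 - a2*y)*x2 = 5*1.0 + 7.0*0.0 + 9.0*0.0 = 5.0 + 0.0 + 0.0 = 5.0


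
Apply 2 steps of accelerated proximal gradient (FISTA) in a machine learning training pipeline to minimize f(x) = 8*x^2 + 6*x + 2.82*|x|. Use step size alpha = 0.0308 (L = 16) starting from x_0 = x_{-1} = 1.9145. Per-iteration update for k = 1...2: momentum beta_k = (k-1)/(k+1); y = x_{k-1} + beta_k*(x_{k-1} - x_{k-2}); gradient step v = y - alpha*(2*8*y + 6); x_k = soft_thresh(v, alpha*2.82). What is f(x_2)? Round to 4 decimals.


FISTA on f(x) = 8*x^2 + 6*x + 2.82*|x|
L = 16, alpha = 0.0308
Iteration 1: beta = 0.0, y = 1.9145 + 0.0*(1.9145 - 1.9145) = 1.9145
  grad(y) = 36.632, v = y - alpha*grad = 0.7862
  prox(v) = soft_thresh(0.7862, 0.0869) = 0.6994
Iteration 2: beta = 0.3333, y = 0.6994 + 0.3333*(0.6994 - 1.9145) = 0.2943
  grad(y) = 10.7094, v = y - alpha*grad = -0.0355
  prox(v) = soft_thresh(-0.0355, 0.0869) = 0.0
f(x_2) = 8*0.0^2 + 6*0.0 + 2.82*|0.0| = 0.0


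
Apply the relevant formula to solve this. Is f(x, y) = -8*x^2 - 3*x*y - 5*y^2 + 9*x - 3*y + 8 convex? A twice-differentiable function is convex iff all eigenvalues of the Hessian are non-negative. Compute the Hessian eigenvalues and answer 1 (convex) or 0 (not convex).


The Hessian of f(x,y) = -8*x^2 - 3*x*y - 5*y^2 + 9*x - 3*y + 8 is:
H = [[-16, -3], [-3, -10]]
Trace = -16 - 10 = -26
Determinant = -16*-10 - (-3)^2 = 151
Discriminant = (-26)^2 - 4*151 = 72.0
Eigenvalues: lambda_1 = -17.2426, lambda_2 = -8.7574
The function is not convex.

0


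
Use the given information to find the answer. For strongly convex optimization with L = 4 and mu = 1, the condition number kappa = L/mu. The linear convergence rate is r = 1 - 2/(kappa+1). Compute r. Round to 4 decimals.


Step 1: Compute the condition number.
kappa = L/mu = 4/1 = 4.0
Step 2: Compute the convergence rate.
r = 1 - 2/(kappa + 1) = 1 - 2*mu/(L + mu) = (L - mu)/(L + mu) = 3/5 = 0.6


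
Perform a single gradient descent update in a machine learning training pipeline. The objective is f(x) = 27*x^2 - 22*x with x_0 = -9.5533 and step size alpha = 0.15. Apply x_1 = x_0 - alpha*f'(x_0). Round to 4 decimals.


We compute the gradient at x_0 and apply the update.
f'(x) = 54*x - 22
f'(-9.5533) = 54*-9.5533 - 22 = -537.8782
x_1 = -9.5533 - 0.15*-537.8782 = 71.1284


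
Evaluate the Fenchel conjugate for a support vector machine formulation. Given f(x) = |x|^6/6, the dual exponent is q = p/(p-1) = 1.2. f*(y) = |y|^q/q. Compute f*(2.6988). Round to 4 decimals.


The conjugate exponent q satisfies 1/p + 1/q = 1.
p = 6, so q = 6/(6 - 1) = 1.2
|y|^q = 2.6988^1.2 = 3.2916
f*(2.6988) = 3.2916 / 1.2 = 2.743


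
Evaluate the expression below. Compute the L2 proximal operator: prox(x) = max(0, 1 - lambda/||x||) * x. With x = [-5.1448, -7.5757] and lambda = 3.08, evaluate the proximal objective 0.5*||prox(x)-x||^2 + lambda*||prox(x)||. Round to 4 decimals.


Step 1: Compute ||x||.
||x|| = 9.1575
Step 2: Compute scaling factor.
scale = max(0, 1 - 3.08/9.1575) = 0.6637
Step 3: prox(x) = [-3.4144, -5.0277]
||prox(x)|| = 6.0775
Step 4: Proximal objective.
0.5*||prox-x||^2 = 4.7432
lambda*||prox|| = 18.7187
Total = 23.462


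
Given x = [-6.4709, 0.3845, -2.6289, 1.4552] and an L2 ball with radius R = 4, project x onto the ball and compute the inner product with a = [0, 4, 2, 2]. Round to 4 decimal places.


Step 1: Compute ||x|| (intermediates to 6 decimals).
||x|| = sqrt((-6.4709)^2 + 0.3845^2 + (-2.6289)^2 + 1.4552^2) = 7.144866
Step 2: Project.
Since ||x|| > R, scale = R/||x|| = 4/7.144866 = 0.559843, proj(x) = scale * x
proj(x) = [-3.622688, 0.21526, -1.471771, 0.814684]
Step 3: Dot product.
a^T * proj(x) = 0*(-3.622688) + 4*0.21526 + 2*(-1.471771) + 2*0.814684 = -0.4531


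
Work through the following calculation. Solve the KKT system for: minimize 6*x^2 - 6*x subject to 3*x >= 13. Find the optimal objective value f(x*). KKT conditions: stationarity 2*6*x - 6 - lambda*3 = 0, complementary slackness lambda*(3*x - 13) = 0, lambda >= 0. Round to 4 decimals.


Step 1: Try lambda = 0 (constraint inactive).
x_unc = 6/(2*6) = 0.5
Check: 3*0.5 = 1.5 < 13 -- violated!
Step 2: Constraint must be active: 3*x = 13
x* = 13/3 = 4.3333 (rounded; the exact value 13/3 is used below)
lambda = (2*6*(13/3) - 6)/3 = 15.3333
Step 3: Compute optimal value.
f(x*) = 6*(13/3)^2 - 6*(13/3) = 86.6667


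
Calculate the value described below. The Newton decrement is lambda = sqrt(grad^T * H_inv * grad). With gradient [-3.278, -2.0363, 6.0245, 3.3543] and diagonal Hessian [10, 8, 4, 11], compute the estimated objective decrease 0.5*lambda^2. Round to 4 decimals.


Step 1: H is diagonal, so H^(-1) * g = [-0.3278, -0.2545, 1.5061, 0.3049].
Step 2: g^T H^(-1) g = sum_i g_i^2 / H_ii
  = (-3.278)^2/10 + (-2.0363)^2/8 + (6.0245)^2/4 + (3.3543)^2/11
  = 1.0745 + 0.5183 + 9.0737 + 1.0228 = 11.6893
Step 3: Objective decrease = 0.5 * g^T H^(-1) g = 5.8447
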